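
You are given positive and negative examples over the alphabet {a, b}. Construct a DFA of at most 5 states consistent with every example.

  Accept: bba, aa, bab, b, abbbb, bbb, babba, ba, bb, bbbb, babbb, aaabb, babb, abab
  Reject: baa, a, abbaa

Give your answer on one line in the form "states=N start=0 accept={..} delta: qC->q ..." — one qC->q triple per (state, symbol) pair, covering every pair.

Fold the examples into a partial DFA from state 0: repeatedly fix the first undefined (state, symbol) met by the shortest-then-alphabetical prefix, trying targets in increasing order and rejecting any under which an Accept and a Reject string meet in one state with the same remainder; add a state when all current targets are rejected. Accepting states are where Accept strings end.
a: 0a undefined. 0a->0: no, aa/a meet in 0. Open state 1: 0a->1.
b: 0b undefined. 0b->0: no, bba/a meet in 1. 0b->1: no, b/a meet in 1. Open state 2: 0b->2.
aa: 1a undefined. 1a->0: ok.
ab: 1b undefined. 1b->0: ok.
ba: 2a undefined. 2a->0: ok.
bb: 2b undefined. 2b->0: no, bba/baa meet in 1. 2b->1: no, bb/baa meet in 1. 2b->2: ok.
All examples now run through 3 states with every (state, symbol) defined. Accept strings end in {0,2}, Reject strings end in {1}; accept={0,2}.

states=3 start=0 accept={0,2} delta: 0a->1 0b->2 1a->0 1b->0 2a->0 2b->2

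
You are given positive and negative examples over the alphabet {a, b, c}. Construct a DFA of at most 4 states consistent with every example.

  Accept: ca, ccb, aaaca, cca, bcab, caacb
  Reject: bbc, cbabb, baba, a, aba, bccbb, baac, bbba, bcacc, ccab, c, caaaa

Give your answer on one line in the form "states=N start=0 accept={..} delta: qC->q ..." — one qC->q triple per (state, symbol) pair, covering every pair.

State merging on the prefix tree: take the shortest (then alphabetical) example prefix whose next move is undefined and point that move at state 0, else 1, else 2, ...; a target is out if some Accept/Reject pair would then sit in one state with the same input left (inseparable). If every existing state is out, open a new one.
a: 0a undefined. 0a->0: ok.
b: 0b undefined. 0b->0: ok.
c: 0c undefined. 0c->0: no, ca/bbc meet in 0. Open state 1: 0c->1.
ca: 1a undefined. 1a->0: no, ca/baba meet in 0. 1a->1: no, ca/bbc meet in 1. Open state 2: 1a->2.
cb: 1b undefined. 1b->0: ok.
cc: 1c undefined. 1c->0: no, ccb/cbabb meet in 0. 1c->1: no, ccb/cbabb meet in 0. 1c->2: ok.
caa: 2a undefined. 2a->0: no, cca/cbabb meet in 0. 2a->1: no, cca/bbc meet in 1. 2a->2: no, ca/caaaa meet in 2. Open state 3: 2a->3.
ccb: 2b undefined. 2b->0: no, ccb/cbabb meet in 0. 2b->1: no, ccb/bbc meet in 1. 2b->2: no, ca/bccbb meet in 2. 2b->3: ok.
bcac: 2c undefined. 2c->0: ok.
caaa: 3a undefined. 3a->0: ok.
caac: 3c undefined. 3c->0: no, caacb/cbabb meet in 0. 3c->1: no, caacb/cbabb meet in 0. 3c->2: ok.
ccab: 3b undefined. 3b->0: ok.
All examples now run through 4 states with every (state, symbol) defined. Accept strings end in {2,3}, Reject strings end in {0,1}; accept={2,3}.

states=4 start=0 accept={2,3} delta: 0a->0 0b->0 0c->1 1a->2 1b->0 1c->2 2a->3 2b->3 2c->0 3a->0 3b->0 3c->2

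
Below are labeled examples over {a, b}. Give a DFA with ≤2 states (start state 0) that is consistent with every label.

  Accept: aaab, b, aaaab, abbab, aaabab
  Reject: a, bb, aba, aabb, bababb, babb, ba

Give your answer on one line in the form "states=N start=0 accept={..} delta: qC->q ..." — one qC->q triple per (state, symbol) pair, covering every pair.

Grow the machine one transition at a time. Run the examples from 0; the earliest place one falls off (shortest prefix, ties alphabetical) gets sent to the lowest-numbered state that keeps every Accept/Reject pair distinguishable — a pair clashes when both reach the same state with identical unread suffix — and to a fresh state only if none does.
a: 0a undefined. 0a->0: ok.
b: 0b undefined. 0b->0: no, aaab/a meet in 0. Open state 1: 0b->1.
ba: 1a undefined. 1a->0: ok.
bb: 1b undefined. 1b->0: ok.
All examples now run through 2 states with every (state, symbol) defined. Accept strings end in {1}, Reject strings end in {0}; accept={1}.

states=2 start=0 accept={1} delta: 0a->0 0b->1 1a->0 1b->0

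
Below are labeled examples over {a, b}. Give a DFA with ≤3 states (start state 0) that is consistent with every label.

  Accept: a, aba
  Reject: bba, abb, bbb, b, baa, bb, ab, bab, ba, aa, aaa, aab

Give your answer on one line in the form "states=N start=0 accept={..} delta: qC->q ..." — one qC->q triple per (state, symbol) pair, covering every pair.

Grow the machine one transition at a time. Run the examples from 0; the earliest place one falls off (shortest prefix, ties alphabetical) gets sent to the lowest-numbered state that keeps every Accept/Reject pair distinguishable — a pair clashes when both reach the same state with identical unread suffix — and to a fresh state only if none does.
a: 0a undefined. 0a->0: no, a/aa meet in 0. Open state 1: 0a->1.
b: 0b undefined. 0b->0: no, a/bba meet in 1. 0b->1: no, a/b meet in 1. Open state 2: 0b->2.
aa: 1a undefined. 1a->0: no, a/aaa meet in 1. 1a->1: no, a/aa meet in 1. 1a->2: ok.
ab: 1b undefined. 1b->0: ok.
ba: 2a undefined. 2a->0: no, a/baa meet in 1. 2a->1: no, a/ba meet in 1. 2a->2: ok.
bb: 2b undefined. 2b->0: no, a/bba meet in 1. 2b->1: no, a/bb meet in 1. 2b->2: ok.
All examples now run through 3 states with every (state, symbol) defined. Accept strings end in {1}, Reject strings end in {0,2}; accept={1}.

states=3 start=0 accept={1} delta: 0a->1 0b->2 1a->2 1b->0 2a->2 2b->2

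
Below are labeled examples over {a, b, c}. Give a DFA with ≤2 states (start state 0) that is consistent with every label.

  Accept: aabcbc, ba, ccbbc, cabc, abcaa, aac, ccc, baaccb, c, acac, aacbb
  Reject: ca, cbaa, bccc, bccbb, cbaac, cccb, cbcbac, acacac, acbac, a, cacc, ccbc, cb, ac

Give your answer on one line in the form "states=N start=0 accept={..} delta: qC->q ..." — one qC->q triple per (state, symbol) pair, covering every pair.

State merging on the prefix tree: take the shortest (then alphabetical) example prefix whose next move is undefined and point that move at state 0, else 1, else 2, ...; a target is out if some Accept/Reject pair would then sit in one state with the same input left (inseparable). If every existing state is out, open a new one.
a: 0a undefined. 0a->0: no, aac/ac meet in 0 with "c" left. Open state 1: 0a->1.
b: 0b undefined. 0b->0: no, ba/a meet in 1. 0b->1: ok.
c: 0c undefined. 0c->0: ok.
aa: 1a undefined. 1a->0: ok.
ab: 1b undefined. 1b->0: ok.
ac: 1c undefined. 1c->0: no, aabcbc/bccc meet in 0. 1c->1: ok.
All examples now run through 2 states with every (state, symbol) defined. Accept strings end in {0}, Reject strings end in {1}; accept={0}.

states=2 start=0 accept={0} delta: 0a->1 0b->1 0c->0 1a->0 1b->0 1c->1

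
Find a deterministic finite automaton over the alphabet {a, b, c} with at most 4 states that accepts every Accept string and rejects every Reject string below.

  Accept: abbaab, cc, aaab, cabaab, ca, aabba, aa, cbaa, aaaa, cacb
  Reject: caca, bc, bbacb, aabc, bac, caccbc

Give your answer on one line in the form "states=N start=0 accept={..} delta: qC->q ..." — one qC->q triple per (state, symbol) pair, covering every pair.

states=4 start=0 accept={0,2} delta: 0a->0 0b->0 0c->1 1a->2 1b->1 1c->0 2a->0 2b->0 2c->3 3a->1 3b->0 3c->0

Grow the machine one transition at a time. Run the examples from 0; the earliest place one falls off (shortest prefix, ties alphabetical) gets sent to the lowest-numbered state that keeps every Accept/Reject pair distinguishable — a pair clashes when both reach the same state with identical unread suffix — and to a fresh state only if none does.
a: 0a undefined. 0a->0: ok.
b: 0b undefined. 0b->0: ok.
c: 0c undefined. 0c->0: no, abbaab/caca meet in 0. Open state 1: 0c->1.
ca: 1a undefined. 1a->0: no, abbaab/caca meet in 0. 1a->1: no, ca/bc meet in 1. Open state 2: 1a->2.
cb: 1b undefined. 1b->0: no, abbaab/bbacb meet in 0. 1b->1: ok.
cc: 1c undefined. 1c->0: ok.
cab: 2b undefined. 2b->0: ok.
cac: 2c undefined. 2c->0: no, abbaab/caca meet in 0. 2c->1: no, ca/caca meet in 2. 2c->2: no, cbaa/caca meet in 2 with "a" left. Open state 3: 2c->3.
caca: 3a undefined. 3a->0: no, abbaab/caca meet in 0. 3a->1: ok.
cacb: 3b undefined. 3b->0: ok.
cacc: 3c undefined. 3c->0: ok.
cbaa: 2a undefined. 2a->0: ok.
All examples now run through 4 states with every (state, symbol) defined. Accept strings end in {0,2}, Reject strings end in {1}; accept={0,2}.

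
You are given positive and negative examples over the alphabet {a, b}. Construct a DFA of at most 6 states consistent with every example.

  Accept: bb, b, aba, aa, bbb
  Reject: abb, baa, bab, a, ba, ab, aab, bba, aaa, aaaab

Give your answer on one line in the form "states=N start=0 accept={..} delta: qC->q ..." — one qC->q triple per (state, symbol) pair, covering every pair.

Grow the machine one transition at a time. Run the examples from 0; the earliest place one falls off (shortest prefix, ties alphabetical) gets sent to the lowest-numbered state that keeps every Accept/Reject pair distinguishable — a pair clashes when both reach the same state with identical unread suffix — and to a fresh state only if none does.
a: 0a undefined. 0a->0: no, bb/abb meet in 0 with "bb" left. Open state 1: 0a->1.
b: 0b undefined. 0b->0: no, aa/baa meet in 1 with "a" left. 0b->1: no, bb/ab meet in 1 with "b" left. Open state 2: 0b->2.
aa: 1a undefined. 1a->0: no, b/aab meet in 2. 1a->1: no, aa/a meet in 1. 1a->2: no, bb/aab meet in 2 with "b" left. Open state 3: 1a->3.
ab: 1b undefined. 1b->0: no, b/abb meet in 2. 1b->1: ok.
ba: 2a undefined. 2a->0: no, b/bab meet in 2. 2a->1: no, aba/baa meet in 3. 2a->2: no, bb/bab meet in 2 with "b" left. 2a->3: no, aba/ba meet in 3. Open state 4: 2a->4.
bb: 2b undefined. 2b->0: ok.
aaa: 3a undefined. 3a->0: no, bb/aaa meet in 0. 3a->1: ok.
aab: 3b undefined. 3b->0: no, bb/aab meet in 0. 3b->1: ok.
baa: 4a undefined. 4a->0: no, bb/baa meet in 0. 4a->1: ok.
bab: 4b undefined. 4b->0: no, bb/bab meet in 0. 4b->1: ok.
All examples now run through 5 states with every (state, symbol) defined. Accept strings end in {0,2,3}, Reject strings end in {1,4}; accept={0,2,3}.

states=5 start=0 accept={0,2,3} delta: 0a->1 0b->2 1a->3 1b->1 2a->4 2b->0 3a->1 3b->1 4a->1 4b->1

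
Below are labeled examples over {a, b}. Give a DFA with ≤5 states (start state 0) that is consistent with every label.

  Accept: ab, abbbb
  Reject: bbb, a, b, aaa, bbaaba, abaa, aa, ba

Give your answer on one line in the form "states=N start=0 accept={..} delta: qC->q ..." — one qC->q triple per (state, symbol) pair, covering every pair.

states=3 start=0 accept={2} delta: 0a->1 0b->0 1a->0 1b->2 2a->0 2b->2

Grow the machine one transition at a time. Run the examples from 0; the earliest place one falls off (shortest prefix, ties alphabetical) gets sent to the lowest-numbered state that keeps every Accept/Reject pair distinguishable — a pair clashes when both reach the same state with identical unread suffix — and to a fresh state only if none does.
a: 0a undefined. 0a->0: no, ab/b meet in 0 with "b" left. Open state 1: 0a->1.
b: 0b undefined. 0b->0: ok.
aa: 1a undefined. 1a->0: ok.
ab: 1b undefined. 1b->0: no, ab/bbb meet in 0. 1b->1: no, ab/a meet in 1. Open state 2: 1b->2.
aba: 2a undefined. 2a->0: ok.
abb: 2b undefined. 2b->0: no, abbbb/bbb meet in 0. 2b->1: no, abbbb/a meet in 1. 2b->2: ok.
All examples now run through 3 states with every (state, symbol) defined. Accept strings end in {2}, Reject strings end in {0,1}; accept={2}.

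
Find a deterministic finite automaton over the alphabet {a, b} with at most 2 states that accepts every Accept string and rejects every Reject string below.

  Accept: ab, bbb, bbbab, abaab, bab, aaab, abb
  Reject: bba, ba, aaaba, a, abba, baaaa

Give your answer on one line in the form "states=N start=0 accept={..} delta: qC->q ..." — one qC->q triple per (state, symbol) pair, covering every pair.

states=2 start=0 accept={1} delta: 0a->0 0b->1 1a->0 1b->1

Fold the examples into a partial DFA from state 0: repeatedly fix the first undefined (state, symbol) met by the shortest-then-alphabetical prefix, trying targets in increasing order and rejecting any under which an Accept and a Reject string meet in one state with the same remainder; add a state when all current targets are rejected. Accepting states are where Accept strings end.
a: 0a undefined. 0a->0: ok.
b: 0b undefined. 0b->0: no, ab/bba meet in 0. Open state 1: 0b->1.
ba: 1a undefined. 1a->0: ok.
bb: 1b undefined. 1b->0: no, abb/bba meet in 0. 1b->1: ok.
All examples now run through 2 states with every (state, symbol) defined. Accept strings end in {1}, Reject strings end in {0}; accept={1}.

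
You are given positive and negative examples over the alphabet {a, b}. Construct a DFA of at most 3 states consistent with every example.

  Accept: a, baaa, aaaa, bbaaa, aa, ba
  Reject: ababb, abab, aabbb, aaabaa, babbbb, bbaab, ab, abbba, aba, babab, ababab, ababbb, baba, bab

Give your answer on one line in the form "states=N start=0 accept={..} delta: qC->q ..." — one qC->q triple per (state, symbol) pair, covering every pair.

states=3 start=0 accept={1} delta: 0a->1 0b->0 1a->1 1b->2 2a->2 2b->2

State merging on the prefix tree: take the shortest (then alphabetical) example prefix whose next move is undefined and point that move at state 0, else 1, else 2, ...; a target is out if some Accept/Reject pair would then sit in one state with the same input left (inseparable). If every existing state is out, open a new one.
a: 0a undefined. 0a->0: no, ba/aba meet in 0 with "ba" left. Open state 1: 0a->1.
b: 0b undefined. 0b->0: ok.
aa: 1a undefined. 1a->0: no, aaaa/aabbb meet in 0. 1a->1: ok.
ab: 1b undefined. 1b->0: no, a/aaabaa meet in 1. 1b->1: no, a/ababb meet in 1. Open state 2: 1b->2.
aba: 2a undefined. 2a->0: no, a/aaabaa meet in 1. 2a->1: no, a/aaabaa meet in 1. 2a->2: ok.
abb: 2b undefined. 2b->0: no, a/abbba meet in 1. 2b->1: no, a/abab meet in 1. 2b->2: ok.
All examples now run through 3 states with every (state, symbol) defined. Accept strings end in {1}, Reject strings end in {2}; accept={1}.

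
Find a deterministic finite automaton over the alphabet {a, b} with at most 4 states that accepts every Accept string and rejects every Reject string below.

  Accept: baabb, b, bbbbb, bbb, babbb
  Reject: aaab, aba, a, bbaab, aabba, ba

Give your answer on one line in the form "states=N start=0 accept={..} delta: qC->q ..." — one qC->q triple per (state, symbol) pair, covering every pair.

Fold the examples into a partial DFA from state 0: repeatedly fix the first undefined (state, symbol) met by the shortest-then-alphabetical prefix, trying targets in increasing order and rejecting any under which an Accept and a Reject string meet in one state with the same remainder; add a state when all current targets are rejected. Accepting states are where Accept strings end.
a: 0a undefined. 0a->0: no, b/aaab meet in 0 with "b" left. Open state 1: 0a->1.
b: 0b undefined. 0b->0: ok.
aa: 1a undefined. 1a->0: no, baabb/bbaab meet in 0. 1a->1: ok.
ab: 1b undefined. 1b->0: no, baabb/aaab meet in 0. 1b->1: no, baabb/aaab meet in 1. Open state 2: 1b->2.
aba: 2a undefined. 2a->0: no, b/aba meet in 0. 2a->1: ok.
aabb: 2b undefined. 2b->0: ok.
All examples now run through 3 states with every (state, symbol) defined. Accept strings end in {0}, Reject strings end in {1,2}; accept={0}.

states=3 start=0 accept={0} delta: 0a->1 0b->0 1a->1 1b->2 2a->1 2b->0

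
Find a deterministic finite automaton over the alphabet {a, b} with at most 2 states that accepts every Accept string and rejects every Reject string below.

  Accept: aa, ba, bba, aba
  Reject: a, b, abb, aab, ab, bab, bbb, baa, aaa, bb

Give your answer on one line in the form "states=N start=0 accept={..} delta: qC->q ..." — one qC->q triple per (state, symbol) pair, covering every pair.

Grow the machine one transition at a time. Run the examples from 0; the earliest place one falls off (shortest prefix, ties alphabetical) gets sent to the lowest-numbered state that keeps every Accept/Reject pair distinguishable — a pair clashes when both reach the same state with identical unread suffix — and to a fresh state only if none does.
a: 0a undefined. 0a->0: no, aa/a meet in 0. Open state 1: 0a->1.
b: 0b undefined. 0b->0: no, aa/baa meet in 1 with "a" left. 0b->1: ok.
aa: 1a undefined. 1a->0: ok.
ab: 1b undefined. 1b->0: no, aa/ab meet in 0. 1b->1: ok.
All examples now run through 2 states with every (state, symbol) defined. Accept strings end in {0}, Reject strings end in {1}; accept={0}.

states=2 start=0 accept={0} delta: 0a->1 0b->1 1a->0 1b->1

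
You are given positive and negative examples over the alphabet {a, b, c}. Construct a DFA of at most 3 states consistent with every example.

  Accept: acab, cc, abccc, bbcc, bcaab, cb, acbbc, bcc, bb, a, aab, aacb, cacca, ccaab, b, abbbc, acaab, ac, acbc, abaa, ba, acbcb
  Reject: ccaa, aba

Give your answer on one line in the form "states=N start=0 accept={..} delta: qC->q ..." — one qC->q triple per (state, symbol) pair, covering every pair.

states=3 start=0 accept={0,1} delta: 0a->1 0b->0 0c->0 1a->2 1b->1 1c->0 2a->0 2b->0 2c->0

Grow the machine one transition at a time. Run the examples from 0; the earliest place one falls off (shortest prefix, ties alphabetical) gets sent to the lowest-numbered state that keeps every Accept/Reject pair distinguishable — a pair clashes when both reach the same state with identical unread suffix — and to a fresh state only if none does.
a: 0a undefined. 0a->0: no, ba/aba meet in 0 with "ba" left. Open state 1: 0a->1.
b: 0b undefined. 0b->0: ok.
c: 0c undefined. 0c->0: ok.
aa: 1a undefined. 1a->0: no, cc/ccaa meet in 0. 1a->1: no, a/ccaa meet in 1. Open state 2: 1a->2.
ab: 1b undefined. 1b->0: no, a/aba meet in 1. 1b->1: ok.
ac: 1c undefined. 1c->0: ok.
aab: 2b undefined. 2b->0: ok.
aac: 2c undefined. 2c->0: ok.
abaa: 2a undefined. 2a->0: ok.
All examples now run through 3 states with every (state, symbol) defined. Accept strings end in {0,1}, Reject strings end in {2}; accept={0,1}.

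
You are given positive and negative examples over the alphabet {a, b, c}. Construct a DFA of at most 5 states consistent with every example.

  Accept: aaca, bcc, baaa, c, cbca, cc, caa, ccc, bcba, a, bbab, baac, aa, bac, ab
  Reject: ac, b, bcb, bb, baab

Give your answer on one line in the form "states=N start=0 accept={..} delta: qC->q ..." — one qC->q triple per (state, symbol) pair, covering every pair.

states=4 start=0 accept={0,1,3} delta: 0a->1 0b->2 0c->0 1a->0 1b->0 1c->2 2a->3 2b->2 2c->0 3a->0 3b->0 3c->0

Fold the examples into a partial DFA from state 0: repeatedly fix the first undefined (state, symbol) met by the shortest-then-alphabetical prefix, trying targets in increasing order and rejecting any under which an Accept and a Reject string meet in one state with the same remainder; add a state when all current targets are rejected. Accepting states are where Accept strings end.
a: 0a undefined. 0a->0: no, c/ac meet in 0 with "c" left. Open state 1: 0a->1.
b: 0b undefined. 0b->0: no, bac/ac meet in 1 with "c" left. 0b->1: no, a/b meet in 1. Open state 2: 0b->2.
c: 0c undefined. 0c->0: ok.
aa: 1a undefined. 1a->0: ok.
ab: 1b undefined. 1b->0: ok.
ac: 1c undefined. 1c->0: no, c/ac meet in 0. 1c->1: no, aaca/ac meet in 1. 1c->2: ok.
ba: 2a undefined. 2a->0: no, baaa/baab meet in 0. 2a->1: no, bac/ac meet in 2. 2a->2: no, baaa/ac meet in 2. Open state 3: 2a->3.
bb: 2b undefined. 2b->0: no, c/bb meet in 0. 2b->1: no, aaca/bb meet in 1. 2b->2: ok.
bc: 2c undefined. 2c->0: ok.
baa: 3a undefined. 3a->0: ok.
bac: 3c undefined. 3c->0: ok.
bbab: 3b undefined. 3b->0: ok.
All examples now run through 4 states with every (state, symbol) defined. Accept strings end in {0,1,3}, Reject strings end in {2}; accept={0,1,3}.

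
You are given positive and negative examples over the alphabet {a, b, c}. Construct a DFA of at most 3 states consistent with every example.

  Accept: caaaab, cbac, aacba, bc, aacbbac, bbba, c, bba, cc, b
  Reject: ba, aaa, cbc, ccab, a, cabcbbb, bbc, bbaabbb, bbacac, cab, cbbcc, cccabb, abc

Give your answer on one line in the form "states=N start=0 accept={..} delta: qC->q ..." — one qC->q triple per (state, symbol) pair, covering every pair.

states=3 start=0 accept={0,2} delta: 0a->1 0b->2 0c->2 1a->0 1b->1 1c->1 2a->1 2b->1 2c->0

State merging on the prefix tree: take the shortest (then alphabetical) example prefix whose next move is undefined and point that move at state 0, else 1, else 2, ...; a target is out if some Accept/Reject pair would then sit in one state with the same input left (inseparable). If every existing state is out, open a new one.
a: 0a undefined. 0a->0: no, bc/abc meet in 0 with "bc" left. Open state 1: 0a->1.
b: 0b undefined. 0b->0: no, bc/bbc meet in 0 with "c" left. 0b->1: no, b/a meet in 1. Open state 2: 0b->2.
c: 0c undefined. 0c->0: no, bc/cbc meet in 2 with "c" left. 0c->1: no, c/a meet in 1. 0c->2: ok.
aa: 1a undefined. 1a->0: ok.
ab: 1b undefined. 1b->0: no, c/abc meet in 2. 1b->1: ok.
ba: 2a undefined. 2a->0: no, caaaab/aaa meet in 1. 2a->1: ok.
bb: 2b undefined. 2b->0: no, caaaab/cbc meet in 2. 2b->1: ok.
bc: 2c undefined. 2c->0: ok.
abc: 1c undefined. 1c->0: no, caaaab/cbbcc meet in 2. 1c->1: ok.
All examples now run through 3 states with every (state, symbol) defined. Accept strings end in {0,2}, Reject strings end in {1}; accept={0,2}.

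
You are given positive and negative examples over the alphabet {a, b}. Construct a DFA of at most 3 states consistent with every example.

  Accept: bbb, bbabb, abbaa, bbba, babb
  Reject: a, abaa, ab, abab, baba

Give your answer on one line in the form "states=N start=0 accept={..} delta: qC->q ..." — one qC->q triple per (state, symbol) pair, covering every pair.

states=3 start=0 accept={2} delta: 0a->0 0b->1 1a->0 1b->2 2a->2 2b->2

Grow the machine one transition at a time. Run the examples from 0; the earliest place one falls off (shortest prefix, ties alphabetical) gets sent to the lowest-numbered state that keeps every Accept/Reject pair distinguishable — a pair clashes when both reach the same state with identical unread suffix — and to a fresh state only if none does.
a: 0a undefined. 0a->0: ok.
b: 0b undefined. 0b->0: no, bbb/a meet in 0. Open state 1: 0b->1.
ba: 1a undefined. 1a->0: ok.
bb: 1b undefined. 1b->0: no, bbb/ab meet in 1. 1b->1: no, bbb/ab meet in 1. Open state 2: 1b->2.
bba: 2a undefined. 2a->0: no, abbaa/a meet in 0. 2a->1: no, abbaa/a meet in 0. 2a->2: ok.
bbb: 2b undefined. 2b->0: no, bbb/a meet in 0. 2b->1: no, bbb/ab meet in 1. 2b->2: ok.
All examples now run through 3 states with every (state, symbol) defined. Accept strings end in {2}, Reject strings end in {0,1}; accept={2}.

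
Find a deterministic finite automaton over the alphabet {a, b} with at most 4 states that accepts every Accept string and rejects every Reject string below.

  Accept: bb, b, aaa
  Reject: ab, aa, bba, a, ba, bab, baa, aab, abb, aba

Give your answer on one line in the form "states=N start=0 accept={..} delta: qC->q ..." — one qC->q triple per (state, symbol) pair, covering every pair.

states=3 start=0 accept={0} delta: 0a->1 0b->0 1a->2 1b->1 2a->0 2b->1

Grow the machine one transition at a time. Run the examples from 0; the earliest place one falls off (shortest prefix, ties alphabetical) gets sent to the lowest-numbered state that keeps every Accept/Reject pair distinguishable — a pair clashes when both reach the same state with identical unread suffix — and to a fresh state only if none does.
a: 0a undefined. 0a->0: no, bb/abb meet in 0 with "bb" left. Open state 1: 0a->1.
b: 0b undefined. 0b->0: ok.
aa: 1a undefined. 1a->0: no, bb/aa meet in 0. 1a->1: no, aaa/aa meet in 1. Open state 2: 1a->2.
ab: 1b undefined. 1b->0: no, bb/ab meet in 0. 1b->1: ok.
aaa: 2a undefined. 2a->0: ok.
aab: 2b undefined. 2b->0: no, bb/aab meet in 0. 2b->1: ok.
All examples now run through 3 states with every (state, symbol) defined. Accept strings end in {0}, Reject strings end in {1,2}; accept={0}.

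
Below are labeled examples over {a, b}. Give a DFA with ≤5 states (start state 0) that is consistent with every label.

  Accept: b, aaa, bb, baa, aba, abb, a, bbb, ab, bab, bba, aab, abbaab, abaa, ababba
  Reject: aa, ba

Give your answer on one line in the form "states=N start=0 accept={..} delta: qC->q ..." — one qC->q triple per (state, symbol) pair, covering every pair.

Grow the machine one transition at a time. Run the examples from 0; the earliest place one falls off (shortest prefix, ties alphabetical) gets sent to the lowest-numbered state that keeps every Accept/Reject pair distinguishable — a pair clashes when both reach the same state with identical unread suffix — and to a fresh state only if none does.
a: 0a undefined. 0a->0: no, aaa/aa meet in 0. Open state 1: 0a->1.
b: 0b undefined. 0b->0: no, baa/aa meet in 1 with "a" left. 0b->1: ok.
aa: 1a undefined. 1a->0: ok.
ab: 1b undefined. 1b->0: no, bb/aa meet in 0. 1b->1: no, aba/aa meet in 0. Open state 2: 1b->2.
aba: 2a undefined. 2a->0: no, aba/aa meet in 0. 2a->1: no, abaa/aa meet in 0. 2a->2: ok.
abb: 2b undefined. 2b->0: no, abb/aa meet in 0. 2b->1: ok.
All examples now run through 3 states with every (state, symbol) defined. Accept strings end in {1,2}, Reject strings end in {0}; accept={1,2}.

states=3 start=0 accept={1,2} delta: 0a->1 0b->1 1a->0 1b->2 2a->2 2b->1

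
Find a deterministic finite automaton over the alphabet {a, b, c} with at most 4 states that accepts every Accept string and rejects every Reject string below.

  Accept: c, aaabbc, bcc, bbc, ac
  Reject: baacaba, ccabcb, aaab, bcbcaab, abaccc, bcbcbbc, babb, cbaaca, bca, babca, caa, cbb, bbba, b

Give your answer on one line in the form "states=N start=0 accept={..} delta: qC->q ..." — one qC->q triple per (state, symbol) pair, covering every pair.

states=4 start=0 accept={1,2} delta: 0a->0 0b->0 0c->1 1a->0 1b->2 1c->2 2a->1 2b->0 2c->3 3a->0 3b->3 3c->0

Fold the examples into a partial DFA from state 0: repeatedly fix the first undefined (state, symbol) met by the shortest-then-alphabetical prefix, trying targets in increasing order and rejecting any under which an Accept and a Reject string meet in one state with the same remainder; add a state when all current targets are rejected. Accepting states are where Accept strings end.
a: 0a undefined. 0a->0: ok.
b: 0b undefined. 0b->0: ok.
c: 0c undefined. 0c->0: no, c/baacaba meet in 0. Open state 1: 0c->1.
ca: 1a undefined. 1a->0: ok.
cb: 1b undefined. 1b->0: no, c/bcbcbbc meet in 1. 1b->1: no, c/cbb meet in 1. Open state 2: 1b->2.
cc: 1c undefined. 1c->0: no, c/abaccc meet in 1. 1c->1: no, c/abaccc meet in 1. 1c->2: ok.
cba: 2a undefined. 2a->0: no, bcc/ccabcb meet in 2. 2a->1: ok.
cbb: 2b undefined. 2b->0: ok.
bcbc: 2c undefined. 2c->0: no, c/bcbcbbc meet in 1. 2c->1: no, c/abaccc meet in 1. 2c->2: no, c/bcbcbbc meet in 1. Open state 3: 2c->3.
bcbca: 3a undefined. 3a->0: ok.
bcbcb: 3b undefined. 3b->0: no, c/bcbcbbc meet in 1. 3b->1: no, c/ccabcb meet in 1. 3b->2: no, c/bcbcbbc meet in 1. 3b->3: ok.
bcbcbbc: 3c undefined. 3c->0: ok.
All examples now run through 4 states with every (state, symbol) defined. Accept strings end in {1,2}, Reject strings end in {0,3}; accept={1,2}.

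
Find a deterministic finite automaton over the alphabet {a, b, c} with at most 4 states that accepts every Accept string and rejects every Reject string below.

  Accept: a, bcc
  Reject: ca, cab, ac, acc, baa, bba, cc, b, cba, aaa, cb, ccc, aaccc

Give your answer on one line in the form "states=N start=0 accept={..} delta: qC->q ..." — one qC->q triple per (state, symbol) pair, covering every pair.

states=3 start=0 accept={1} delta: 0a->1 0b->2 0c->1 1a->2 1b->2 1c->2 2a->2 2b->2 2c->0

Grow the machine one transition at a time. Run the examples from 0; the earliest place one falls off (shortest prefix, ties alphabetical) gets sent to the lowest-numbered state that keeps every Accept/Reject pair distinguishable — a pair clashes when both reach the same state with identical unread suffix — and to a fresh state only if none does.
a: 0a undefined. 0a->0: no, a/aaa meet in 0. Open state 1: 0a->1.
b: 0b undefined. 0b->0: no, a/bba meet in 1. 0b->1: no, a/b meet in 1. Open state 2: 0b->2.
c: 0c undefined. 0c->0: no, a/ca meet in 1. 0c->1: ok.
aa: 1a undefined. 1a->0: no, a/aaa meet in 1. 1a->1: no, a/ca meet in 1. 1a->2: ok.
ac: 1c undefined. 1c->0: no, a/acc meet in 1. 1c->1: no, a/ac meet in 1. 1c->2: ok.
ba: 2a undefined. 2a->0: no, a/baa meet in 1. 2a->1: no, a/aaa meet in 1. 2a->2: ok.
bb: 2b undefined. 2b->0: no, a/bba meet in 1. 2b->1: no, a/cab meet in 1. 2b->2: ok.
bc: 2c undefined. 2c->0: ok.
cb: 1b undefined. 1b->0: no, a/cba meet in 1. 1b->1: no, a/cb meet in 1. 1b->2: ok.
All examples now run through 3 states with every (state, symbol) defined. Accept strings end in {1}, Reject strings end in {0,2}; accept={1}.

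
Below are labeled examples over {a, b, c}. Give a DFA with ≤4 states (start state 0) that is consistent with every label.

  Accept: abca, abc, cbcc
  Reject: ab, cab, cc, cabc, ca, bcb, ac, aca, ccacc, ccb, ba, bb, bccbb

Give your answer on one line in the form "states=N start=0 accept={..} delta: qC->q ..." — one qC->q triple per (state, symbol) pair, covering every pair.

Fold the examples into a partial DFA from state 0: repeatedly fix the first undefined (state, symbol) met by the shortest-then-alphabetical prefix, trying targets in increasing order and rejecting any under which an Accept and a Reject string meet in one state with the same remainder; add a state when all current targets are rejected. Accepting states are where Accept strings end.
a: 0a undefined. 0a->0: ok.
b: 0b undefined. 0b->0: no, abca/ca meet in 0 with "ca" left. Open state 1: 0b->1.
c: 0c undefined. 0c->0: no, abc/cabc meet in 1 with "c" left. 0c->1: no, abc/cc meet in 1 with "c" left. Open state 2: 0c->2.
ba: 1a undefined. 1a->0: ok.
bb: 1b undefined. 1b->0: ok.
bc: 1c undefined. 1c->0: no, abca/ba meet in 0. 1c->1: no, abca/bcb meet in 0. 1c->2: no, abca/ca meet in 2 with "a" left. Open state 3: 1c->3.
ca: 2a undefined. 2a->0: no, abc/cabc meet in 3. 2a->1: ok.
cb: 2b undefined. 2b->0: no, cbcc/cc meet in 2 with "c" left. 2b->1: ok.
cc: 2c undefined. 2c->0: ok.
bcb: 3b undefined. 3b->0: ok.
bcc: 3c undefined. 3c->0: no, cbcc/cab meet in 0. 3c->1: no, cbcc/ab meet in 1. 3c->2: no, cbcc/cabc meet in 2. 3c->3: ok.
abca: 3a undefined. 3a->0: no, abca/cab meet in 0. 3a->1: no, abca/ab meet in 1. 3a->2: no, abca/cabc meet in 2. 3a->3: ok.
All examples now run through 4 states with every (state, symbol) defined. Accept strings end in {3}, Reject strings end in {0,1,2}; accept={3}.

states=4 start=0 accept={3} delta: 0a->0 0b->1 0c->2 1a->0 1b->0 1c->3 2a->1 2b->1 2c->0 3a->3 3b->0 3c->3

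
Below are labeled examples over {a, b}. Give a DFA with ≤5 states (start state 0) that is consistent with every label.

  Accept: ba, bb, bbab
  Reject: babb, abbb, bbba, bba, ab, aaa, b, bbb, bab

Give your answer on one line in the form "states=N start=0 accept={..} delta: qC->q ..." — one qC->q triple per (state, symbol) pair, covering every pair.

Grow the machine one transition at a time. Run the examples from 0; the earliest place one falls off (shortest prefix, ties alphabetical) gets sent to the lowest-numbered state that keeps every Accept/Reject pair distinguishable — a pair clashes when both reach the same state with identical unread suffix — and to a fresh state only if none does.
a: 0a undefined. 0a->0: ok.
b: 0b undefined. 0b->0: no, ba/babb meet in 0. Open state 1: 0b->1.
ba: 1a undefined. 1a->0: no, ba/aaa meet in 0. 1a->1: no, ba/ab meet in 1. Open state 2: 1a->2.
bb: 1b undefined. 1b->0: no, ba/bbba meet in 2. 1b->1: no, ba/bbba meet in 2. 1b->2: ok.
bab: 2b undefined. 2b->0: ok.
bba: 2a undefined. 2a->0: no, bbab/babb meet in 1. 2a->1: ok.
All examples now run through 3 states with every (state, symbol) defined. Accept strings end in {2}, Reject strings end in {0,1}; accept={2}.

states=3 start=0 accept={2} delta: 0a->0 0b->1 1a->2 1b->2 2a->1 2b->0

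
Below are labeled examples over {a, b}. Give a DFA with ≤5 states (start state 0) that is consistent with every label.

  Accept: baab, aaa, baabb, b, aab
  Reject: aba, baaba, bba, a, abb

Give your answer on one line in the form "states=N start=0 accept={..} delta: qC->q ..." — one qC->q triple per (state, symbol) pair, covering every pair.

states=3 start=0 accept={0} delta: 0a->1 0b->0 1a->2 1b->1 2a->0 2b->0

State merging on the prefix tree: take the shortest (then alphabetical) example prefix whose next move is undefined and point that move at state 0, else 1, else 2, ...; a target is out if some Accept/Reject pair would then sit in one state with the same input left (inseparable). If every existing state is out, open a new one.
a: 0a undefined. 0a->0: no, aaa/a meet in 0. Open state 1: 0a->1.
b: 0b undefined. 0b->0: ok.
aa: 1a undefined. 1a->0: no, aaa/baaba meet in 1. 1a->1: no, aaa/bba meet in 1. Open state 2: 1a->2.
ab: 1b undefined. 1b->0: no, b/abb meet in 0. 1b->1: ok.
aaa: 2a undefined. 2a->0: ok.
aab: 2b undefined. 2b->0: ok.
All examples now run through 3 states with every (state, symbol) defined. Accept strings end in {0}, Reject strings end in {1,2}; accept={0}.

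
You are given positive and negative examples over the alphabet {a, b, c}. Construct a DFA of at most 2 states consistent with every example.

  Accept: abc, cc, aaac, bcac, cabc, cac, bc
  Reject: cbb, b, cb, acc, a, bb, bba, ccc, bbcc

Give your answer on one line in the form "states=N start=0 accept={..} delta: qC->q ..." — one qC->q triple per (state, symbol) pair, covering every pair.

states=2 start=0 accept={0} delta: 0a->1 0b->1 0c->1 1a->1 1b->1 1c->0

Grow the machine one transition at a time. Run the examples from 0; the earliest place one falls off (shortest prefix, ties alphabetical) gets sent to the lowest-numbered state that keeps every Accept/Reject pair distinguishable — a pair clashes when both reach the same state with identical unread suffix — and to a fresh state only if none does.
a: 0a undefined. 0a->0: no, cc/acc meet in 0 with "cc" left. Open state 1: 0a->1.
b: 0b undefined. 0b->0: no, cc/bbcc meet in 0 with "cc" left. 0b->1: ok.
c: 0c undefined. 0c->0: no, cc/ccc meet in 0. 0c->1: ok.
aa: 1a undefined. 1a->0: no, cac/b meet in 1. 1a->1: ok.
ab: 1b undefined. 1b->0: no, abc/cbb meet in 1. 1b->1: ok.
ac: 1c undefined. 1c->0: ok.
All examples now run through 2 states with every (state, symbol) defined. Accept strings end in {0}, Reject strings end in {1}; accept={0}.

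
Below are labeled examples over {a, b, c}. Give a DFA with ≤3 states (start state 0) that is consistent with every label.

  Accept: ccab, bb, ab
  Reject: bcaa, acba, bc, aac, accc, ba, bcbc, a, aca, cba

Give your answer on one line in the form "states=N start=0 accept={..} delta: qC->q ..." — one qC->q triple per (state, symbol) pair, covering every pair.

Grow the machine one transition at a time. Run the examples from 0; the earliest place one falls off (shortest prefix, ties alphabetical) gets sent to the lowest-numbered state that keeps every Accept/Reject pair distinguishable — a pair clashes when both reach the same state with identical unread suffix — and to a fresh state only if none does.
a: 0a undefined. 0a->0: ok.
b: 0b undefined. 0b->0: no, bb/ba meet in 0. Open state 1: 0b->1.
c: 0c undefined. 0c->0: ok.
ba: 1a undefined. 1a->0: ok.
bb: 1b undefined. 1b->0: no, bb/acba meet in 0. 1b->1: ok.
bc: 1c undefined. 1c->0: ok.
All examples now run through 2 states with every (state, symbol) defined. Accept strings end in {1}, Reject strings end in {0}; accept={1}.

states=2 start=0 accept={1} delta: 0a->0 0b->1 0c->0 1a->0 1b->1 1c->0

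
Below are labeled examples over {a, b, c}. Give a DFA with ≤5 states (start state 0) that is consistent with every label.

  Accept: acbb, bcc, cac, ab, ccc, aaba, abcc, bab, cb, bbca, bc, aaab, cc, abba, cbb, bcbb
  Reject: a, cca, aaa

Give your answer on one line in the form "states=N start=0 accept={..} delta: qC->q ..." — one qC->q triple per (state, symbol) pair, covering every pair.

states=4 start=0 accept={1,2,3} delta: 0a->0 0b->1 0c->1 1a->1 1b->2 1c->3 2a->1 2b->1 2c->1 3a->0 3b->0 3c->1

Fold the examples into a partial DFA from state 0: repeatedly fix the first undefined (state, symbol) met by the shortest-then-alphabetical prefix, trying targets in increasing order and rejecting any under which an Accept and a Reject string meet in one state with the same remainder; add a state when all current targets are rejected. Accepting states are where Accept strings end.
a: 0a undefined. 0a->0: ok.
b: 0b undefined. 0b->0: no, ab/a meet in 0. Open state 1: 0b->1.
c: 0c undefined. 0c->0: no, cac/a meet in 0. 0c->1: ok.
ba: 1a undefined. 1a->0: no, aaba/a meet in 0. 1a->1: ok.
bb: 1b undefined. 1b->0: no, bab/a meet in 0. 1b->1: no, bbca/cca meet in 1 with "ca" left. Open state 2: 1b->2.
bc: 1c undefined. 1c->0: no, cac/a meet in 0. 1c->1: no, bcc/cca meet in 1. 1c->2: no, abba/cca meet in 2 with "a" left. Open state 3: 1c->3.
bbc: 2c undefined. 2c->0: no, bbca/a meet in 0. 2c->1: ok.
bcb: 3b undefined. 3b->0: ok.
bcc: 3c undefined. 3c->0: no, bcc/a meet in 0. 3c->1: ok.
cbb: 2b undefined. 2b->0: no, acbb/a meet in 0. 2b->1: ok.
cca: 3a undefined. 3a->0: ok.
abba: 2a undefined. 2a->0: no, abba/a meet in 0. 2a->1: ok.
All examples now run through 4 states with every (state, symbol) defined. Accept strings end in {1,2,3}, Reject strings end in {0}; accept={1,2,3}.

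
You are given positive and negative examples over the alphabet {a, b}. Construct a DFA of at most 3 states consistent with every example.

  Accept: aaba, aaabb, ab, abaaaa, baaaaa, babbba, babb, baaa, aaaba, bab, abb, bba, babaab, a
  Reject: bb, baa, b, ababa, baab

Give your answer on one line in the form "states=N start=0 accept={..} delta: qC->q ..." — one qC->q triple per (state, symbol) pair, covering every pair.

Grow the machine one transition at a time. Run the examples from 0; the earliest place one falls off (shortest prefix, ties alphabetical) gets sent to the lowest-numbered state that keeps every Accept/Reject pair distinguishable — a pair clashes when both reach the same state with identical unread suffix — and to a fresh state only if none does.
a: 0a undefined. 0a->0: no, aaabb/bb meet in 0 with "bb" left. Open state 1: 0a->1.
b: 0b undefined. 0b->0: ok.
aa: 1a undefined. 1a->0: ok.
ab: 1b undefined. 1b->0: no, aaba/ababa meet in 1. 1b->1: no, aaba/ababa meet in 1. Open state 2: 1b->2.
aba: 2a undefined. 2a->0: no, aaba/ababa meet in 1. 2a->1: no, aaba/ababa meet in 1. 2a->2: ok.
abb: 2b undefined. 2b->0: no, aaba/ababa meet in 1. 2b->1: ok.
All examples now run through 3 states with every (state, symbol) defined. Accept strings end in {1,2}, Reject strings end in {0}; accept={1,2}.

states=3 start=0 accept={1,2} delta: 0a->1 0b->0 1a->0 1b->2 2a->2 2b->1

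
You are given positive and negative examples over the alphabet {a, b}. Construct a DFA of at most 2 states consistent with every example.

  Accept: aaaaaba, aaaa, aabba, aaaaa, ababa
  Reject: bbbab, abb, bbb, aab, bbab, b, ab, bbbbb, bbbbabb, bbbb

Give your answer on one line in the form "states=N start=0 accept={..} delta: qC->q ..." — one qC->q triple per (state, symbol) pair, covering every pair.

states=2 start=0 accept={0} delta: 0a->0 0b->1 1a->0 1b->1

Fold the examples into a partial DFA from state 0: repeatedly fix the first undefined (state, symbol) met by the shortest-then-alphabetical prefix, trying targets in increasing order and rejecting any under which an Accept and a Reject string meet in one state with the same remainder; add a state when all current targets are rejected. Accepting states are where Accept strings end.
a: 0a undefined. 0a->0: ok.
b: 0b undefined. 0b->0: no, aaaaaba/bbbab meet in 0. Open state 1: 0b->1.
bb: 1b undefined. 1b->0: no, aaaa/abb meet in 0. 1b->1: ok.
aba: 1a undefined. 1a->0: ok.
All examples now run through 2 states with every (state, symbol) defined. Accept strings end in {0}, Reject strings end in {1}; accept={0}.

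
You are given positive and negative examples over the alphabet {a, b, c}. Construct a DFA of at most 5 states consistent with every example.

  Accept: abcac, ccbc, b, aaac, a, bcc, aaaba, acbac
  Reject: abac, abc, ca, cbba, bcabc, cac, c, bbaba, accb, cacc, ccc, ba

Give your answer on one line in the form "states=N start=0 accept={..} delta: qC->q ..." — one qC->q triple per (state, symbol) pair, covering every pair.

states=5 start=0 accept={1,3,4} delta: 0a->1 0b->1 0c->2 1a->0 1b->3 1c->4 2a->0 2b->0 2c->0 3a->3 3b->2 3c->0 4a->1 4b->0 4c->3

Fold the examples into a partial DFA from state 0: repeatedly fix the first undefined (state, symbol) met by the shortest-then-alphabetical prefix, trying targets in increasing order and rejecting any under which an Accept and a Reject string meet in one state with the same remainder; add a state when all current targets are rejected. Accepting states are where Accept strings end.
a: 0a undefined. 0a->0: no, aaac/c meet in 0 with "c" left. Open state 1: 0a->1.
b: 0b undefined. 0b->0: no, a/ba meet in 1. 0b->1: ok.
c: 0c undefined. 0c->0: no, ccbc/cac meet in 1 with "c" left. 0c->1: no, b/c meet in 1. Open state 2: 0c->2.
aa: 1a undefined. 1a->0: ok.
ab: 1b undefined. 1b->0: no, abcac/cac meet in 2 with "ac" left. 1b->1: no, aaac/abc meet in 1 with "c" left. 1b->2: no, aaaba/ca meet in 2 with "a" left. Open state 3: 1b->3.
ac: 1c undefined. 1c->0: no, aaac/ba meet in 0. 1c->1: no, b/bcabc meet in 1. 1c->2: no, aaac/c meet in 2. 1c->3: no, bcc/abc meet in 3 with "c" left. Open state 4: 1c->4.
ca: 2a undefined. 2a->0: ok.
cb: 2b undefined. 2b->0: ok.
cc: 2c undefined. 2c->0: ok.
aba: 3a undefined. 3a->0: no, aaaba/ca meet in 0. 3a->1: no, ccbc/abac meet in 4. 3a->2: no, b/bbaba meet in 1. 3a->3: ok.
abc: 3c undefined. 3c->0: ok.
acb: 4b undefined. 4b->0: ok.
acc: 4c undefined. 4c->0: no, b/accb meet in 1. 4c->1: no, aaaba/accb meet in 3. 4c->2: no, bcc/cac meet in 2. 4c->3: ok.
bca: 4a undefined. 4a->0: no, abcac/bcabc meet in 4. 4a->1: ok.
accb: 3b undefined. 3b->0: no, b/bbaba meet in 1. 3b->1: no, b/accb meet in 1. 3b->2: ok.
All examples now run through 5 states with every (state, symbol) defined. Accept strings end in {1,3,4}, Reject strings end in {0,2}; accept={1,3,4}.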